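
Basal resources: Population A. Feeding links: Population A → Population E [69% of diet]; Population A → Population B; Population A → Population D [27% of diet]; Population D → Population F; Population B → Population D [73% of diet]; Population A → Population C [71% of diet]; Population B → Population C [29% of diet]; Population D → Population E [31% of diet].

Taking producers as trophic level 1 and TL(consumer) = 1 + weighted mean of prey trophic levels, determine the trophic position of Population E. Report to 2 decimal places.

Population B: 1 + 1 = 2
Population C: 1 + (0.71×1 + 0.29×2) = 2.29
Population D: 1 + (0.27×1 + 0.73×2) = 2.73
Population E: 1 + (0.69×1 + 0.31×2.73) = 2.5363
Population F: 1 + 2.73 = 3.73

2.54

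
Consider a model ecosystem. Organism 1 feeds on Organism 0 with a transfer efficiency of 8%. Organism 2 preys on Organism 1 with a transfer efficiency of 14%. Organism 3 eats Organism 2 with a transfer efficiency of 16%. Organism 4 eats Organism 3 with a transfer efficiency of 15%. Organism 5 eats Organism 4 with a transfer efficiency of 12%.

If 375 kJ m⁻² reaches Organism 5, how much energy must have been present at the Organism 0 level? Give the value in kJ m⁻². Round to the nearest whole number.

Cumulative transfer efficiency: 0.08 × 0.14 × 0.16 × 0.15 × 0.12 = 0.000032256
Organism 0 energy = 375 / 0.000032256 = 11625744 kJ m⁻²

11625744 kJ m⁻²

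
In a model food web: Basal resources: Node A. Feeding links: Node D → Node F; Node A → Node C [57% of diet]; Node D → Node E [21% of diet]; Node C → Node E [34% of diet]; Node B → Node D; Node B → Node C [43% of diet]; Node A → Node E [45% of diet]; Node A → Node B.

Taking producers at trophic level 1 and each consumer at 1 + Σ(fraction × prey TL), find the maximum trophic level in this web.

Node B: 1 + 1 = 2
Node C: 1 + (0.43×2 + 0.57×1) = 2.43
Node D: 1 + 2 = 3
Node E: 1 + (0.34×2.43 + 0.45×1 + 0.21×3) = 2.9062
Node F: 1 + 3 = 4

4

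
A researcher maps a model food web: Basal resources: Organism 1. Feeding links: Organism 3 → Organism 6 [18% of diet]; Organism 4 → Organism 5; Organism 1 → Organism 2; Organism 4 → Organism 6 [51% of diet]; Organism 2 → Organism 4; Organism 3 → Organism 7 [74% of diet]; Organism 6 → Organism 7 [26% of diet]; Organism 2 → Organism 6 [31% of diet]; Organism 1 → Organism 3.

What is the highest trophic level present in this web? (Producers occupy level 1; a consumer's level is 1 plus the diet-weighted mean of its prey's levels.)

Organism 2: 1 + 1 = 2
Organism 3: 1 + 1 = 2
Organism 4: 1 + 2 = 3
Organism 5: 1 + 3 = 4
Organism 6: 1 + (0.51×3 + 0.31×2 + 0.18×2) = 3.51
Organism 7: 1 + (0.26×3.51 + 0.74×2) = 3.3926

4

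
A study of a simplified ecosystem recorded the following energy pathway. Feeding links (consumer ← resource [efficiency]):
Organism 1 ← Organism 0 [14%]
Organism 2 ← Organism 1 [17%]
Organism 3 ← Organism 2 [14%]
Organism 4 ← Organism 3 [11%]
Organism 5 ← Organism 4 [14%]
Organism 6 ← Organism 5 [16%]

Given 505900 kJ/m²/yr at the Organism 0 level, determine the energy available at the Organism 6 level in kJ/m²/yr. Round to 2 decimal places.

Organism 1: 505900 × 0.14 = 70826 kJ/m²/yr
Organism 2: 70826 × 0.17 = 12040.42 kJ/m²/yr
Organism 3: 12040.42 × 0.14 = 1685.6588 kJ/m²/yr
Organism 4: 1685.6588 × 0.11 = 185.422468 kJ/m²/yr
Organism 5: 185.422468 × 0.14 = 25.95914552 kJ/m²/yr
Organism 6: 25.95914552 × 0.16 = 4.1534632832 kJ/m²/yr

4.15 kJ/m²/yr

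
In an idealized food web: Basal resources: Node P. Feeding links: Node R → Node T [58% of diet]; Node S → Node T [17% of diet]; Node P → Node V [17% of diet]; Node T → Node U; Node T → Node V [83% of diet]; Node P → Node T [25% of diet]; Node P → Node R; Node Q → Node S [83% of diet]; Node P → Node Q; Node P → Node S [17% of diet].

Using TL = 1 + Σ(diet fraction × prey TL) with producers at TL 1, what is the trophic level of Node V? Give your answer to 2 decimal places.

Node Q: 1 + 1 = 2
Node R: 1 + 1 = 2
Node S: 1 + (0.83×2 + 0.17×1) = 2.83
Node T: 1 + (0.58×2 + 0.25×1 + 0.17×2.83) = 2.8911
Node U: 1 + 2.8911 = 3.8911
Node V: 1 + (0.17×1 + 0.83×2.8911) = 3.569613

3.57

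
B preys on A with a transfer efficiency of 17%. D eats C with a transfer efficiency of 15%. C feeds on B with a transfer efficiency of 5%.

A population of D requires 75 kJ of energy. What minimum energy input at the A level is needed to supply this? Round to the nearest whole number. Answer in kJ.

Cumulative transfer efficiency: 0.17 × 0.05 × 0.15 = 0.001275
A energy = 75 / 0.001275 = 58824 kJ

58824 kJ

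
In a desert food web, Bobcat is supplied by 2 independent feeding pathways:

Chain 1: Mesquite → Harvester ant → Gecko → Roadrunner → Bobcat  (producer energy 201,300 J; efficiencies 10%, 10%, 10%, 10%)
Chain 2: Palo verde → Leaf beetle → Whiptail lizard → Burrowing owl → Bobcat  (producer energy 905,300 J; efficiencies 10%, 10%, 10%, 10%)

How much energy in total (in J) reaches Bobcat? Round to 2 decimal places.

110.66 J

Chain 1: 201300 × 0.1 × 0.1 × 0.1 × 0.1 = 20.13 J
Chain 2: 905300 × 0.1 × 0.1 × 0.1 × 0.1 = 90.53 J
Total at Bobcat: 20.13 + 90.53 = 110.66 J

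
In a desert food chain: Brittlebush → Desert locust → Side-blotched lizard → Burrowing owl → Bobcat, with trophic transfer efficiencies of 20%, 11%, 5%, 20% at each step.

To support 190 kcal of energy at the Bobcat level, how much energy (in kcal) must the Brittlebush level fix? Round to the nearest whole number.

863636 kcal

Cumulative transfer efficiency: 0.2 × 0.11 × 0.05 × 0.2 = 0.00022
Brittlebush energy = 190 / 0.00022 = 863636 kcal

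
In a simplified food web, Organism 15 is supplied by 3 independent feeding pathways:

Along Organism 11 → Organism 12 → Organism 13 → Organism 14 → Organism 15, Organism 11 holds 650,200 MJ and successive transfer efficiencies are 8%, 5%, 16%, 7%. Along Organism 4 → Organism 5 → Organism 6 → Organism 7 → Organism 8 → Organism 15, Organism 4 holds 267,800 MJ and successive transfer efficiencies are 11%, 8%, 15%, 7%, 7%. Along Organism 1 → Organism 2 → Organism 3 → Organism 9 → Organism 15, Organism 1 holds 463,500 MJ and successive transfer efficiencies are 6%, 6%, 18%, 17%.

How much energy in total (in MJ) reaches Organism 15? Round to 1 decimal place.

Via Organism 11: 650200 × 0.08 × 0.05 × 0.16 × 0.07 = 29.12896 MJ
Via Organism 4: 267800 × 0.11 × 0.08 × 0.15 × 0.07 × 0.07 = 1.7321304 MJ
Via Organism 1: 463500 × 0.06 × 0.06 × 0.18 × 0.17 = 51.05916 MJ
Total at Organism 15: 29.12896 + 1.7321304 + 51.05916 = 81.9202504 MJ

81.9 MJ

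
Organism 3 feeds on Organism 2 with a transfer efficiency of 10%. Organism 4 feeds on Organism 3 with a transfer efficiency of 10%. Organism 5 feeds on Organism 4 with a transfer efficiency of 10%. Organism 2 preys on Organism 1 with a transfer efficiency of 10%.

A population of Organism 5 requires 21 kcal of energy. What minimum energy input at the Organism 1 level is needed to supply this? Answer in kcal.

Cumulative transfer efficiency: 0.1 × 0.1 × 0.1 × 0.1 = 0.0001
Organism 1 energy = 21 / 0.0001 = 210000 kcal

210000 kcal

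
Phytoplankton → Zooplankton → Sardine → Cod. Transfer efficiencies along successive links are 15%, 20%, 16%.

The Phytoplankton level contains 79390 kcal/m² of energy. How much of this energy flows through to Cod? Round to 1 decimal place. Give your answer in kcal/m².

381.1 kcal/m²

Zooplankton: 79390 × 0.15 = 11908.5 kcal/m²
Sardine: 11908.5 × 0.2 = 2381.7 kcal/m²
Cod: 2381.7 × 0.16 = 381.072 kcal/m²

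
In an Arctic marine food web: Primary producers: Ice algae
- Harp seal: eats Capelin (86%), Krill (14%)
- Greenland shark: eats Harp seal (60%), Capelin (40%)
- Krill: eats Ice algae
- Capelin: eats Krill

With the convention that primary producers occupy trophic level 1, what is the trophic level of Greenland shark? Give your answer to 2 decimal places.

Krill: 1 + 1 = 2
Capelin: 1 + 2 = 3
Harp seal: 1 + (0.86×3 + 0.14×2) = 3.86
Greenland shark: 1 + (0.6×3.86 + 0.4×3) = 4.516

4.52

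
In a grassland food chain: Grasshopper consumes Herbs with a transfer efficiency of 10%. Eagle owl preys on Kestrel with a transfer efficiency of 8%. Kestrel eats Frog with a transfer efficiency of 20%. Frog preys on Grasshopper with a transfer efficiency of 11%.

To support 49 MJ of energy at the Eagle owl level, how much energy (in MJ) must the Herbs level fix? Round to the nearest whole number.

278409 MJ

Cumulative transfer efficiency: 0.1 × 0.11 × 0.2 × 0.08 = 0.000176
Herbs energy = 49 / 0.000176 = 278409 MJ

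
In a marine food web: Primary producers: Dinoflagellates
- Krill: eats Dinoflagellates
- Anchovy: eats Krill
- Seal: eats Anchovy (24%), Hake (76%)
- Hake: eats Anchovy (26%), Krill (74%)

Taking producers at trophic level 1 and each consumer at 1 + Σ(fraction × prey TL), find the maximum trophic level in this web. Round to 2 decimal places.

4.20

Krill: 1 + 1 = 2
Anchovy: 1 + 2 = 3
Hake: 1 + (0.26×3 + 0.74×2) = 3.26
Seal: 1 + (0.24×3 + 0.76×3.26) = 4.1976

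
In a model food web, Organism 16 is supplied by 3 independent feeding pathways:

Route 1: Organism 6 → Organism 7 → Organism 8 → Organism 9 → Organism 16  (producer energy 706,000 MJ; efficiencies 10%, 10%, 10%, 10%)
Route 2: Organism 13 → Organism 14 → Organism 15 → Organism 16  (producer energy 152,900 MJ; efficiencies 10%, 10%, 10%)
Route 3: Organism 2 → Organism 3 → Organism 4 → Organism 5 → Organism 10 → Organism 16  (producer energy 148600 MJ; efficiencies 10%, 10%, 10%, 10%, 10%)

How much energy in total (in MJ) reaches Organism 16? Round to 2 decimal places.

224.99 MJ

Route 1: 706000 × 0.1 × 0.1 × 0.1 × 0.1 = 70.6 MJ
Route 2: 152900 × 0.1 × 0.1 × 0.1 = 152.9 MJ
Route 3: 148600 × 0.1 × 0.1 × 0.1 × 0.1 × 0.1 = 1.486 MJ
Total at Organism 16: 70.6 + 152.9 + 1.486 = 224.986 MJ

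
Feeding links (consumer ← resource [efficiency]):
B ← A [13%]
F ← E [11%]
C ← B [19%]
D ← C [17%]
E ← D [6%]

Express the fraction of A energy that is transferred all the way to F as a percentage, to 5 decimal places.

0.00277%

Product of link efficiencies: 0.13 × 0.19 × 0.17 × 0.06 × 0.11 = 0.0000277134
As a percentage: 0.0000277134 × 100 = 0.00277%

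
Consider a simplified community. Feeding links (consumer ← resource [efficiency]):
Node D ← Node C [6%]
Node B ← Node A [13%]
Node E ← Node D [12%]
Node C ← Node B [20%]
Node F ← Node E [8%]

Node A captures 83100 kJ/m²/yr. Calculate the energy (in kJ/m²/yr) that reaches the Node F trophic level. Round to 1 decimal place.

1.2 kJ/m²/yr

Node B: 83100 × 0.13 = 10803 kJ/m²/yr
Node C: 10803 × 0.2 = 2160.6 kJ/m²/yr
Node D: 2160.6 × 0.06 = 129.636 kJ/m²/yr
Node E: 129.636 × 0.12 = 15.55632 kJ/m²/yr
Node F: 15.55632 × 0.08 = 1.2445056 kJ/m²/yr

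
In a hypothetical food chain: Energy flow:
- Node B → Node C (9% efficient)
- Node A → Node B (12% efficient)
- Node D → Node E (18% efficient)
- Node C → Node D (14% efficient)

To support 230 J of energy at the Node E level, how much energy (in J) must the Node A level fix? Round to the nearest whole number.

845091 J

Cumulative transfer efficiency: 0.12 × 0.09 × 0.14 × 0.18 = 0.00027216
Node A energy = 230 / 0.00027216 = 845091 J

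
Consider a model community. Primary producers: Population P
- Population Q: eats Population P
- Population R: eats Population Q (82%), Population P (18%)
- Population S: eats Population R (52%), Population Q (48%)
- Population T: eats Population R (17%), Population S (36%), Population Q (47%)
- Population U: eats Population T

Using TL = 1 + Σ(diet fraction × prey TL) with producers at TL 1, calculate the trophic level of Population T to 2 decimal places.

3.65

Population Q: 1 + 1 = 2
Population R: 1 + (0.82×2 + 0.18×1) = 2.82
Population S: 1 + (0.52×2.82 + 0.48×2) = 3.4264
Population T: 1 + (0.17×2.82 + 0.36×3.4264 + 0.47×2) = 3.652904
Population U: 1 + 3.652904 = 4.652904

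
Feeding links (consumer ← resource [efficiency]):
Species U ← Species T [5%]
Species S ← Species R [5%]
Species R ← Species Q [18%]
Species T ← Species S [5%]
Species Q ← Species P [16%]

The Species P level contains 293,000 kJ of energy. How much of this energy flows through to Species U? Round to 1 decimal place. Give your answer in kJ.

1.1 kJ

Species Q: 293000 × 0.16 = 46880 kJ
Species R: 46880 × 0.18 = 8438.4 kJ
Species S: 8438.4 × 0.05 = 421.92 kJ
Species T: 421.92 × 0.05 = 21.096 kJ
Species U: 21.096 × 0.05 = 1.0548 kJ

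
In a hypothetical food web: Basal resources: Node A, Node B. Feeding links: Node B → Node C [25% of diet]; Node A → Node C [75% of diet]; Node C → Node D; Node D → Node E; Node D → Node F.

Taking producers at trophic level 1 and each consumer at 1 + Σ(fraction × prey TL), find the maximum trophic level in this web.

4

Node C: 1 + (0.25×1 + 0.75×1) = 2
Node D: 1 + 2 = 3
Node E: 1 + 3 = 4
Node F: 1 + 3 = 4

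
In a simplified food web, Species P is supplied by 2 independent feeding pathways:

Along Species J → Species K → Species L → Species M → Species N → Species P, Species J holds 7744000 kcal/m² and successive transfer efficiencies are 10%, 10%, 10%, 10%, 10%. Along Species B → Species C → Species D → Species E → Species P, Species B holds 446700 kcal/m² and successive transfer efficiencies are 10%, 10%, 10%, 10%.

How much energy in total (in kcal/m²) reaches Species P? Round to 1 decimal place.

Via Species J: 7744000 × 0.1 × 0.1 × 0.1 × 0.1 × 0.1 = 77.44 kcal/m²
Via Species B: 446700 × 0.1 × 0.1 × 0.1 × 0.1 = 44.67 kcal/m²
Total at Species P: 77.44 + 44.67 = 122.11 kcal/m²

122.1 kcal/m²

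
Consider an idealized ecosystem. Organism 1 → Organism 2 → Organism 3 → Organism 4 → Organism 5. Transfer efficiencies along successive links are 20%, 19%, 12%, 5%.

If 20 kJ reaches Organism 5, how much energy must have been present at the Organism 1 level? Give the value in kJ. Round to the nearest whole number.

Cumulative transfer efficiency: 0.2 × 0.19 × 0.12 × 0.05 = 0.000228
Organism 1 energy = 20 / 0.000228 = 87719 kJ

87719 kJ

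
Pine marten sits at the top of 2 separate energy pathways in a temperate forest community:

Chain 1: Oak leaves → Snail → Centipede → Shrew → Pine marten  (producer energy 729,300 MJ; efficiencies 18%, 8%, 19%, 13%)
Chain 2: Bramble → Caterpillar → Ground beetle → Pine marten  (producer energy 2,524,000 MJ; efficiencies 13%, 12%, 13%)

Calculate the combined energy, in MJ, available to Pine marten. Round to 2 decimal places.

5378.07 MJ

Chain 1: 729300 × 0.18 × 0.08 × 0.19 × 0.13 = 259.397424 MJ
Chain 2: 2524000 × 0.13 × 0.12 × 0.13 = 5118.672 MJ
Total at Pine marten: 259.397424 + 5118.672 = 5378.069424 MJ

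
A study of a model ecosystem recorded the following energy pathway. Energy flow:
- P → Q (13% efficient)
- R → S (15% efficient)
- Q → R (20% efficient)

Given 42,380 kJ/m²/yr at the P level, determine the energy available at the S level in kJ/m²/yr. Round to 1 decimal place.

165.3 kJ/m²/yr

Q: 42380 × 0.13 = 5509.4 kJ/m²/yr
R: 5509.4 × 0.2 = 1101.88 kJ/m²/yr
S: 1101.88 × 0.15 = 165.282 kJ/m²/yr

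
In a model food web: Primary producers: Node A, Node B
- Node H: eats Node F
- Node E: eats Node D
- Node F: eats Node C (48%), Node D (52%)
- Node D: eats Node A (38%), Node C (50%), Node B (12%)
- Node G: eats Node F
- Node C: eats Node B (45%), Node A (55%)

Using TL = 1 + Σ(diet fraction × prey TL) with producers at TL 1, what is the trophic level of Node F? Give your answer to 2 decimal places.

Node C: 1 + (0.45×1 + 0.55×1) = 2
Node D: 1 + (0.38×1 + 0.5×2 + 0.12×1) = 2.5
Node E: 1 + 2.5 = 3.5
Node F: 1 + (0.48×2 + 0.52×2.5) = 3.26
Node G: 1 + 3.26 = 4.26
Node H: 1 + 3.26 = 4.26

3.26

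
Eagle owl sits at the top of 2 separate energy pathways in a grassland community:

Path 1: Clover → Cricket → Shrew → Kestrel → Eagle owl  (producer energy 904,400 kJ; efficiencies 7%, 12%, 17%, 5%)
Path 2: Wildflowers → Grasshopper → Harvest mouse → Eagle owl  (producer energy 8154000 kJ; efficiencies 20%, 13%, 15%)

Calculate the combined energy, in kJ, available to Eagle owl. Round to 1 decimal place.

31865.2 kJ

Path 1: 904400 × 0.07 × 0.12 × 0.17 × 0.05 = 64.57416 kJ
Path 2: 8154000 × 0.2 × 0.13 × 0.15 = 31800.6 kJ
Total at Eagle owl: 64.57416 + 31800.6 = 31865.17416 kJ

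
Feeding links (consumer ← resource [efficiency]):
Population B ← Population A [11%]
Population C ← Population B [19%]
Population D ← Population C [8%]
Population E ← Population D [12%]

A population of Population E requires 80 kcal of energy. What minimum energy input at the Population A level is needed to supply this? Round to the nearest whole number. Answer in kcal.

398724 kcal

Cumulative transfer efficiency: 0.11 × 0.19 × 0.08 × 0.12 = 0.00020064
Population A energy = 80 / 0.00020064 = 398724 kcal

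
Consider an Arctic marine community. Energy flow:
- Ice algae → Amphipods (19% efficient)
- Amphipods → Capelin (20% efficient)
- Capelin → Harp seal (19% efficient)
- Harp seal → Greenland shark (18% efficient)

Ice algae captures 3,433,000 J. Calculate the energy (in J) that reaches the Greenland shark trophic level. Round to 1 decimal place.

Amphipods: 3433000 × 0.19 = 652270 J
Capelin: 652270 × 0.2 = 130454 J
Harp seal: 130454 × 0.19 = 24786.26 J
Greenland shark: 24786.26 × 0.18 = 4461.5268 J

4461.5 J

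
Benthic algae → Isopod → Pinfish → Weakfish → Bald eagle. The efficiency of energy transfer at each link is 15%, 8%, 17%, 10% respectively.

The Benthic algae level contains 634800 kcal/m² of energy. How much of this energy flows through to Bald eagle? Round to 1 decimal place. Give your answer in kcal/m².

129.5 kcal/m²

Isopod: 634800 × 0.15 = 95220 kcal/m²
Pinfish: 95220 × 0.08 = 7617.6 kcal/m²
Weakfish: 7617.6 × 0.17 = 1294.992 kcal/m²
Bald eagle: 1294.992 × 0.1 = 129.4992 kcal/m²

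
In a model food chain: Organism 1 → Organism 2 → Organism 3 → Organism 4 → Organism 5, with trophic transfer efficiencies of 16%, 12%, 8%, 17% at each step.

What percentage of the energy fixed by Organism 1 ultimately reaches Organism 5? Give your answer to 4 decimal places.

Product of link efficiencies: 0.16 × 0.12 × 0.08 × 0.17 = 0.00026112
As a percentage: 0.00026112 × 100 = 0.0261%

0.0261%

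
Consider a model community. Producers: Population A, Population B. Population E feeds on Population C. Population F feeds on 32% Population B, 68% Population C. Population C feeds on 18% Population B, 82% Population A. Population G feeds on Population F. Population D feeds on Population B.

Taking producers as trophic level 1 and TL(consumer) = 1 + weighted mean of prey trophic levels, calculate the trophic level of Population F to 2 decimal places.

2.68

Population C: 1 + (0.18×1 + 0.82×1) = 2
Population D: 1 + 1 = 2
Population E: 1 + 2 = 3
Population F: 1 + (0.32×1 + 0.68×2) = 2.68
Population G: 1 + 2.68 = 3.68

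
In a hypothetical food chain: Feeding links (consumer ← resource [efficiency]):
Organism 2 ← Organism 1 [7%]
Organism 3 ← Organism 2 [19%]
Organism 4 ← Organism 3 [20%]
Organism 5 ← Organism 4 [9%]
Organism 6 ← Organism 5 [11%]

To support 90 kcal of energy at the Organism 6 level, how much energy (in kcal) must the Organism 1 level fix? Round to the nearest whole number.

3417635 kcal

Cumulative transfer efficiency: 0.07 × 0.19 × 0.2 × 0.09 × 0.11 = 0.000026334
Organism 1 energy = 90 / 0.000026334 = 3417635 kcal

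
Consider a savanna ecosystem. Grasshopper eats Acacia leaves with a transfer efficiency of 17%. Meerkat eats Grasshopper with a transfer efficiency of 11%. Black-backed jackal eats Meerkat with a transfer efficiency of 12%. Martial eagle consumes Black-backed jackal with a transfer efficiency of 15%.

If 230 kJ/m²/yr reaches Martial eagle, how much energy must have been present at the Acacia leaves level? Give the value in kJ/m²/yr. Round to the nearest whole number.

683304 kJ/m²/yr

Cumulative transfer efficiency: 0.17 × 0.11 × 0.12 × 0.15 = 0.0003366
Acacia leaves energy = 230 / 0.0003366 = 683304 kJ/m²/yr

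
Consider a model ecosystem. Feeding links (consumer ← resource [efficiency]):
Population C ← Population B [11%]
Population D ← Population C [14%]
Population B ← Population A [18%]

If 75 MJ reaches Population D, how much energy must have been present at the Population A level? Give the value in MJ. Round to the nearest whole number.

27056 MJ

Cumulative transfer efficiency: 0.18 × 0.11 × 0.14 = 0.002772
Population A energy = 75 / 0.002772 = 27056 MJ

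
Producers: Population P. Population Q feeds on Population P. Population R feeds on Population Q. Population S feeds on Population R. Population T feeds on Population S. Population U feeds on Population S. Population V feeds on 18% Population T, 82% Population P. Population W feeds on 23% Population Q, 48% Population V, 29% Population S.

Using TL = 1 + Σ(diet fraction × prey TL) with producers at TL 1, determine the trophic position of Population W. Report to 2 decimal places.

Population Q: 1 + 1 = 2
Population R: 1 + 2 = 3
Population S: 1 + 3 = 4
Population T: 1 + 4 = 5
Population U: 1 + 4 = 5
Population V: 1 + (0.18×5 + 0.82×1) = 2.72
Population W: 1 + (0.23×2 + 0.48×2.72 + 0.29×4) = 3.9256

3.93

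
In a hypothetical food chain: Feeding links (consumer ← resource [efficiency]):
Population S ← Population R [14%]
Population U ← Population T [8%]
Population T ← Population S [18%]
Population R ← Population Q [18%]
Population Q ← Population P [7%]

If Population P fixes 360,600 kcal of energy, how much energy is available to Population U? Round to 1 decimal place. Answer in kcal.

9.2 kcal

Population Q: 360600 × 0.07 = 25242 kcal
Population R: 25242 × 0.18 = 4543.56 kcal
Population S: 4543.56 × 0.14 = 636.0984 kcal
Population T: 636.0984 × 0.18 = 114.497712 kcal
Population U: 114.497712 × 0.08 = 9.15981696 kcal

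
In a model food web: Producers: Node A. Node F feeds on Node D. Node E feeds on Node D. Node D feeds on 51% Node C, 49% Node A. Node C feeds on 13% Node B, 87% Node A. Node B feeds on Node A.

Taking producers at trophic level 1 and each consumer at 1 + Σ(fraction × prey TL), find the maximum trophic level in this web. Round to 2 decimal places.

Node B: 1 + 1 = 2
Node C: 1 + (0.13×2 + 0.87×1) = 2.13
Node D: 1 + (0.51×2.13 + 0.49×1) = 2.5763
Node E: 1 + 2.5763 = 3.5763
Node F: 1 + 2.5763 = 3.5763

3.58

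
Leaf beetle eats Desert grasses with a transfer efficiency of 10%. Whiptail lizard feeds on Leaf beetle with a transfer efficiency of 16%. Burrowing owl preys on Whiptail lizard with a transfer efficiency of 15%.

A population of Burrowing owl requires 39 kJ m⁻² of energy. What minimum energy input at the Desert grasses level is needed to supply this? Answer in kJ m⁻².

Cumulative transfer efficiency: 0.1 × 0.16 × 0.15 = 0.0024
Desert grasses energy = 39 / 0.0024 = 16250 kJ m⁻²

16250 kJ m⁻²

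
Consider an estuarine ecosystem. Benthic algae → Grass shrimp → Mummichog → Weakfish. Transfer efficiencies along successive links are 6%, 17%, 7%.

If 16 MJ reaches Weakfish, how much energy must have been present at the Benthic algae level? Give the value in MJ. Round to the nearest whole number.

22409 MJ

Cumulative transfer efficiency: 0.06 × 0.17 × 0.07 = 0.000714
Benthic algae energy = 16 / 0.000714 = 22409 MJ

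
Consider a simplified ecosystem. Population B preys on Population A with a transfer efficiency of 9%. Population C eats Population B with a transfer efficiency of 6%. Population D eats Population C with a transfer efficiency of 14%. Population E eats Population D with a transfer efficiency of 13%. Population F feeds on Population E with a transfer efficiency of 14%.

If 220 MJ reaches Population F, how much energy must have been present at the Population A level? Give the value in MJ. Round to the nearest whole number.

15989302 MJ

Cumulative transfer efficiency: 0.09 × 0.06 × 0.14 × 0.13 × 0.14 = 0.0000137592
Population A energy = 220 / 0.0000137592 = 15989302 MJ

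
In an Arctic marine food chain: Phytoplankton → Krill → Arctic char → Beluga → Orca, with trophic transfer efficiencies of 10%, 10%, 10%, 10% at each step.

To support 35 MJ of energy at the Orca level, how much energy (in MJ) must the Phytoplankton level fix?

350000 MJ

Cumulative transfer efficiency: 0.1 × 0.1 × 0.1 × 0.1 = 0.0001
Phytoplankton energy = 35 / 0.0001 = 350000 MJ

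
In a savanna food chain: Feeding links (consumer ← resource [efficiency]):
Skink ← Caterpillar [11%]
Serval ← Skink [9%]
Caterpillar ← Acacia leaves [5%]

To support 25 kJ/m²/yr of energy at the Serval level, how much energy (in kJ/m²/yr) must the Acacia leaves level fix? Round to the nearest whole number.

50505 kJ/m²/yr

Cumulative transfer efficiency: 0.05 × 0.11 × 0.09 = 0.000495
Acacia leaves energy = 25 / 0.000495 = 50505 kJ/m²/yr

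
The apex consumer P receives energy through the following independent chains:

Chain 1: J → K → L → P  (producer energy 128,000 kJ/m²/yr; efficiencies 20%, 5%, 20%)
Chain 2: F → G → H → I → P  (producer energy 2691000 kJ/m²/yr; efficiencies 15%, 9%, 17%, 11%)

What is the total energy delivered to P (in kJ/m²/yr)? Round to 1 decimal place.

Chain 1: 128000 × 0.2 × 0.05 × 0.2 = 256 kJ/m²/yr
Chain 2: 2691000 × 0.15 × 0.09 × 0.17 × 0.11 = 679.34295 kJ/m²/yr
Total at P: 256 + 679.34295 = 935.34295 kJ/m²/yr

935.3 kJ/m²/yr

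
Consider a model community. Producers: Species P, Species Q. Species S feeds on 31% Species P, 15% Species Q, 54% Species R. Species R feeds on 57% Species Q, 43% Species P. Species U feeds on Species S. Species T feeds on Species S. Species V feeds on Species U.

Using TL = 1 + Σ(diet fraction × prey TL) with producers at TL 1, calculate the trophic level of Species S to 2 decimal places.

2.54

Species R: 1 + (0.57×1 + 0.43×1) = 2
Species S: 1 + (0.31×1 + 0.15×1 + 0.54×2) = 2.54
Species T: 1 + 2.54 = 3.54
Species U: 1 + 2.54 = 3.54
Species V: 1 + 3.54 = 4.54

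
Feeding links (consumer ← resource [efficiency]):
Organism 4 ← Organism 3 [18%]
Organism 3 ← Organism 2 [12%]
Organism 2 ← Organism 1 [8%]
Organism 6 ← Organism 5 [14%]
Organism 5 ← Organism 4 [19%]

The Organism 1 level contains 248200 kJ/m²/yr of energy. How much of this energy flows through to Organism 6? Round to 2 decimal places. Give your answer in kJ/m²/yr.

Organism 2: 248200 × 0.08 = 19856 kJ/m²/yr
Organism 3: 19856 × 0.12 = 2382.72 kJ/m²/yr
Organism 4: 2382.72 × 0.18 = 428.8896 kJ/m²/yr
Organism 5: 428.8896 × 0.19 = 81.489024 kJ/m²/yr
Organism 6: 81.489024 × 0.14 = 11.40846336 kJ/m²/yr

11.41 kJ/m²/yr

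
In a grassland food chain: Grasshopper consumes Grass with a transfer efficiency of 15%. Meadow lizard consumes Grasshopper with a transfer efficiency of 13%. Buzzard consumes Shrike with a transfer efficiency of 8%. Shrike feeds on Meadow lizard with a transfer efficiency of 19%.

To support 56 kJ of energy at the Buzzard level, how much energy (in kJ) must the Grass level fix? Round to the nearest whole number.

188934 kJ

Cumulative transfer efficiency: 0.15 × 0.13 × 0.19 × 0.08 = 0.0002964
Grass energy = 56 / 0.0002964 = 188934 kJ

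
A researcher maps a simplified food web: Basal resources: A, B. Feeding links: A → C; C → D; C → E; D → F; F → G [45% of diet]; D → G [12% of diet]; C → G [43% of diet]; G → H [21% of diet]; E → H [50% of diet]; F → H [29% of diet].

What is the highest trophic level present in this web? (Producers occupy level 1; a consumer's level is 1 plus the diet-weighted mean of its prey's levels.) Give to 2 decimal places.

4.50

C: 1 + 1 = 2
D: 1 + 2 = 3
E: 1 + 2 = 3
F: 1 + 3 = 4
G: 1 + (0.45×4 + 0.12×3 + 0.43×2) = 4.02
H: 1 + (0.21×4.02 + 0.5×3 + 0.29×4) = 4.5042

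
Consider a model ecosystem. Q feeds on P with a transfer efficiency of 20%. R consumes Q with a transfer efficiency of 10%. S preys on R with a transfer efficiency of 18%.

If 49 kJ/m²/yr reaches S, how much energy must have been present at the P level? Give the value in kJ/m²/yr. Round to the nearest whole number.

Cumulative transfer efficiency: 0.2 × 0.1 × 0.18 = 0.0036
P energy = 49 / 0.0036 = 13611 kJ/m²/yr

13611 kJ/m²/yr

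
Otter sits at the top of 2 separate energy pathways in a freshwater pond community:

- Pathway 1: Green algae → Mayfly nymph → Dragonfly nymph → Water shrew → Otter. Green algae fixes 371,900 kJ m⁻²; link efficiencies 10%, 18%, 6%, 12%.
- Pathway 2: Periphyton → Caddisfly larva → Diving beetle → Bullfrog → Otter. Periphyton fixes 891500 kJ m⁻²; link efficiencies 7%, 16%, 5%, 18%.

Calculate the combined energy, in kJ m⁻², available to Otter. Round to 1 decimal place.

Pathway 1: 371900 × 0.1 × 0.18 × 0.06 × 0.12 = 48.19824 kJ m⁻²
Pathway 2: 891500 × 0.07 × 0.16 × 0.05 × 0.18 = 89.8632 kJ m⁻²
Total at Otter: 48.19824 + 89.8632 = 138.06144 kJ m⁻²

138.1 kJ m⁻²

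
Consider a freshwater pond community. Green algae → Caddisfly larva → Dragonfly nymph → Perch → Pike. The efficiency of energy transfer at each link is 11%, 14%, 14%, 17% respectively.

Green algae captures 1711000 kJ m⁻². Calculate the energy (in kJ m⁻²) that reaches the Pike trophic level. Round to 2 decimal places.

627.12 kJ m⁻²

Caddisfly larva: 1711000 × 0.11 = 188210 kJ m⁻²
Dragonfly nymph: 188210 × 0.14 = 26349.4 kJ m⁻²
Perch: 26349.4 × 0.14 = 3688.916 kJ m⁻²
Pike: 3688.916 × 0.17 = 627.11572 kJ m⁻²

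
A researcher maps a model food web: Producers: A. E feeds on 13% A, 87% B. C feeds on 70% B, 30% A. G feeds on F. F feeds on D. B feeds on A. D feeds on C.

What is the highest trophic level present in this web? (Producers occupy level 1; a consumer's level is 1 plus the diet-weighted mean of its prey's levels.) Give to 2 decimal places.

B: 1 + 1 = 2
C: 1 + (0.7×2 + 0.3×1) = 2.7
D: 1 + 2.7 = 3.7
E: 1 + (0.13×1 + 0.87×2) = 2.87
F: 1 + 3.7 = 4.7
G: 1 + 4.7 = 5.7

5.70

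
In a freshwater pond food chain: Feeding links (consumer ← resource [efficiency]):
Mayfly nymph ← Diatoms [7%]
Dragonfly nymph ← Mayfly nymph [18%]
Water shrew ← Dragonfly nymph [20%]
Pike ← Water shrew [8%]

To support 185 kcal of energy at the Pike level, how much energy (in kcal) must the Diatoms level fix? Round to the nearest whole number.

Cumulative transfer efficiency: 0.07 × 0.18 × 0.2 × 0.08 = 0.0002016
Diatoms energy = 185 / 0.0002016 = 917659 kcal

917659 kcal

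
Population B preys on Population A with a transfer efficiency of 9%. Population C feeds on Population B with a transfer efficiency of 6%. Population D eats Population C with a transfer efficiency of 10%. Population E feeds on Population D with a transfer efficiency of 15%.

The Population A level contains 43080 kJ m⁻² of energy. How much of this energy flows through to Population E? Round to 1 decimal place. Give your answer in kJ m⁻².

Population B: 43080 × 0.09 = 3877.2 kJ m⁻²
Population C: 3877.2 × 0.06 = 232.632 kJ m⁻²
Population D: 232.632 × 0.1 = 23.2632 kJ m⁻²
Population E: 23.2632 × 0.15 = 3.48948 kJ m⁻²

3.5 kJ m⁻²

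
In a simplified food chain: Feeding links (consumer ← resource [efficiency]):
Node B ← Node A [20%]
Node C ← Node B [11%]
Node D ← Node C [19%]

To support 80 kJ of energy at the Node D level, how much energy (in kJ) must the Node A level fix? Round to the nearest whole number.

19139 kJ

Cumulative transfer efficiency: 0.2 × 0.11 × 0.19 = 0.00418
Node A energy = 80 / 0.00418 = 19139 kJ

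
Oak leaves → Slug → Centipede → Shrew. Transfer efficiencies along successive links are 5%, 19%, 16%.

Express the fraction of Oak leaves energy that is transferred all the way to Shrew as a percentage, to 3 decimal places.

0.152%

Product of link efficiencies: 0.05 × 0.19 × 0.16 = 0.00152
As a percentage: 0.00152 × 100 = 0.152%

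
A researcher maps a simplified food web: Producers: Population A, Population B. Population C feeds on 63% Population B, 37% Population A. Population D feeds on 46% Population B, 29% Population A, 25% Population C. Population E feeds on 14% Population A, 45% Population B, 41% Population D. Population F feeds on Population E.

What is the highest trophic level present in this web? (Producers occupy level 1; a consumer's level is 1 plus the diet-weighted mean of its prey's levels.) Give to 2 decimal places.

3.51

Population C: 1 + (0.63×1 + 0.37×1) = 2
Population D: 1 + (0.46×1 + 0.29×1 + 0.25×2) = 2.25
Population E: 1 + (0.14×1 + 0.45×1 + 0.41×2.25) = 2.5125
Population F: 1 + 2.5125 = 3.5125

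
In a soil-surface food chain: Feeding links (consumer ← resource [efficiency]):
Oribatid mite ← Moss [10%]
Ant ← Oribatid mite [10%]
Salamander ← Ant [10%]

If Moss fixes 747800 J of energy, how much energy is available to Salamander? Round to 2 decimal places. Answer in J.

Oribatid mite: 747800 × 0.1 = 74780 J
Ant: 74780 × 0.1 = 7478 J
Salamander: 7478 × 0.1 = 747.8 J

747.80 J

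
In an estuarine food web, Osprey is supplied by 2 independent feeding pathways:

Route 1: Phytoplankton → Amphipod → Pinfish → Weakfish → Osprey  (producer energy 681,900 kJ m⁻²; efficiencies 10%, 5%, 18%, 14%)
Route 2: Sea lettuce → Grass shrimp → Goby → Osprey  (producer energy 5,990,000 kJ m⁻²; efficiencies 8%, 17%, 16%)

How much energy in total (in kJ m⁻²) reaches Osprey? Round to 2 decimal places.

Route 1: 681900 × 0.1 × 0.05 × 0.18 × 0.14 = 85.9194 kJ m⁻²
Route 2: 5990000 × 0.08 × 0.17 × 0.16 = 13034.24 kJ m⁻²
Total at Osprey: 85.9194 + 13034.24 = 13120.1594 kJ m⁻²

13120.16 kJ m⁻²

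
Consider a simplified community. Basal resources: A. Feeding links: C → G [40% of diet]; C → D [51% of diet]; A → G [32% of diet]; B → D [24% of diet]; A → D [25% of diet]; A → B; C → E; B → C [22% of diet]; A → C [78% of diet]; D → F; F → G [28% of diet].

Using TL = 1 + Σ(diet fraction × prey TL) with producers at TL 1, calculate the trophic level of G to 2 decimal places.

B: 1 + 1 = 2
C: 1 + (0.22×2 + 0.78×1) = 2.22
D: 1 + (0.51×2.22 + 0.25×1 + 0.24×2) = 2.8622
E: 1 + 2.22 = 3.22
F: 1 + 2.8622 = 3.8622
G: 1 + (0.32×1 + 0.28×3.8622 + 0.4×2.22) = 3.289416

3.29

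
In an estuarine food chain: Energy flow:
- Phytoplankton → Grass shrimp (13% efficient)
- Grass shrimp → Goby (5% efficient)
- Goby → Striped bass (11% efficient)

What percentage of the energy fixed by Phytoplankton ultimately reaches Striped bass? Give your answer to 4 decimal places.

0.0715%

Product of link efficiencies: 0.13 × 0.05 × 0.11 = 0.000715
As a percentage: 0.000715 × 100 = 0.0715%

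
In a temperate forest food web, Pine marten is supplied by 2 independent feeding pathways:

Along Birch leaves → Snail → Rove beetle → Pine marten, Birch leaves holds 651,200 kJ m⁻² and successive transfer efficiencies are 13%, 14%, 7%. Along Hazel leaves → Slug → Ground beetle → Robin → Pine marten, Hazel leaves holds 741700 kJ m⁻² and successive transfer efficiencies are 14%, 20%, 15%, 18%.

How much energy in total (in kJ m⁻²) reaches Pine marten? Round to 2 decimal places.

1390.35 kJ m⁻²

Via Birch leaves: 651200 × 0.13 × 0.14 × 0.07 = 829.6288 kJ m⁻²
Via Hazel leaves: 741700 × 0.14 × 0.2 × 0.15 × 0.18 = 560.7252 kJ m⁻²
Total at Pine marten: 829.6288 + 560.7252 = 1390.354 kJ m⁻²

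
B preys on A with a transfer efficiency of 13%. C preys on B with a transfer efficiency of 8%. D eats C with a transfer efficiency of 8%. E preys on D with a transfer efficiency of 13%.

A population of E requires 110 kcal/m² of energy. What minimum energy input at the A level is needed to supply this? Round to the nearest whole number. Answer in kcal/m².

Cumulative transfer efficiency: 0.13 × 0.08 × 0.08 × 0.13 = 0.00010816
A energy = 110 / 0.00010816 = 1017012 kcal/m²

1017012 kcal/m²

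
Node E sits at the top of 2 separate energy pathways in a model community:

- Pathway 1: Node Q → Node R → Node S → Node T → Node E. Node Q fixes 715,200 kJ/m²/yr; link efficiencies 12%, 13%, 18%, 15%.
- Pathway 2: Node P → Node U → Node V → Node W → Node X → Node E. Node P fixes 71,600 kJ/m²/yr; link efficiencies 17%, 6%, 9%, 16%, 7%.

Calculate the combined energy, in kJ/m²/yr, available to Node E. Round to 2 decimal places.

301.98 kJ/m²/yr

Pathway 1: 715200 × 0.12 × 0.13 × 0.18 × 0.15 = 301.24224 kJ/m²/yr
Pathway 2: 71600 × 0.17 × 0.06 × 0.09 × 0.16 × 0.07 = 0.73616256 kJ/m²/yr
Total at Node E: 301.24224 + 0.73616256 = 301.97840256 kJ/m²/yr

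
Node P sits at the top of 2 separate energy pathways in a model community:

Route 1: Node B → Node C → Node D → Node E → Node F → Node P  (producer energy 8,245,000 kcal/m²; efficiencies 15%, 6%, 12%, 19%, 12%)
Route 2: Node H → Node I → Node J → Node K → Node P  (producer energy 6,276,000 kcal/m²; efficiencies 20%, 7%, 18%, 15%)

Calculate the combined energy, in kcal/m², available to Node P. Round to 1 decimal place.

Route 1: 8245000 × 0.15 × 0.06 × 0.12 × 0.19 × 0.12 = 203.02488 kcal/m²
Route 2: 6276000 × 0.2 × 0.07 × 0.18 × 0.15 = 2372.328 kcal/m²
Total at Node P: 203.02488 + 2372.328 = 2575.35288 kcal/m²

2575.4 kcal/m²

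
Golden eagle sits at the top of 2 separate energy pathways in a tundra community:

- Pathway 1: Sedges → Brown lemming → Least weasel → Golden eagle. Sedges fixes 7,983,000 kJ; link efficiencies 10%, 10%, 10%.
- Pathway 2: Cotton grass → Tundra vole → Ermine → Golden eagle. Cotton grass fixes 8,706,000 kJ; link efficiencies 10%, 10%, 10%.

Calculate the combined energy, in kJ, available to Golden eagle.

Pathway 1: 7983000 × 0.1 × 0.1 × 0.1 = 7983 kJ
Pathway 2: 8706000 × 0.1 × 0.1 × 0.1 = 8706 kJ
Total at Golden eagle: 7983 + 8706 = 16689 kJ

16689 kJ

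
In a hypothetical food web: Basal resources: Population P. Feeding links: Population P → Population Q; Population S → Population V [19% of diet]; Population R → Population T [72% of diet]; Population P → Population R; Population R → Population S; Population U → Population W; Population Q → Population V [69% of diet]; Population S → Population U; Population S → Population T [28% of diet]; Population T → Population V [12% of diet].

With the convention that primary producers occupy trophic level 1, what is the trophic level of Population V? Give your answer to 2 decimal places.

Population Q: 1 + 1 = 2
Population R: 1 + 1 = 2
Population S: 1 + 2 = 3
Population T: 1 + (0.28×3 + 0.72×2) = 3.28
Population U: 1 + 3 = 4
Population V: 1 + (0.19×3 + 0.69×2 + 0.12×3.28) = 3.3436
Population W: 1 + 4 = 5

3.34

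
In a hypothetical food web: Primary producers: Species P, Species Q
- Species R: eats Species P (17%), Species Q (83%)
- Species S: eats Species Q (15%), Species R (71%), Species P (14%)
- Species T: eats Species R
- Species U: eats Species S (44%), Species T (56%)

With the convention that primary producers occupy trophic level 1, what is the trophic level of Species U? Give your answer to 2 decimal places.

Species R: 1 + (0.17×1 + 0.83×1) = 2
Species S: 1 + (0.15×1 + 0.71×2 + 0.14×1) = 2.71
Species T: 1 + 2 = 3
Species U: 1 + (0.44×2.71 + 0.56×3) = 3.8724

3.87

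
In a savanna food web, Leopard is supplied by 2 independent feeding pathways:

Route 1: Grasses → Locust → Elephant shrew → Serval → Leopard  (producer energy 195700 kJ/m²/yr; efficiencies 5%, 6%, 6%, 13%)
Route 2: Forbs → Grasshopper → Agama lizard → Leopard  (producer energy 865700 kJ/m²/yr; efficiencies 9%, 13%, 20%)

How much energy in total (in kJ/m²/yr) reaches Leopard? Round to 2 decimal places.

Route 1: 195700 × 0.05 × 0.06 × 0.06 × 0.13 = 4.57938 kJ/m²/yr
Route 2: 865700 × 0.09 × 0.13 × 0.2 = 2025.738 kJ/m²/yr
Total at Leopard: 4.57938 + 2025.738 = 2030.31738 kJ/m²/yr

2030.32 kJ/m²/yr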